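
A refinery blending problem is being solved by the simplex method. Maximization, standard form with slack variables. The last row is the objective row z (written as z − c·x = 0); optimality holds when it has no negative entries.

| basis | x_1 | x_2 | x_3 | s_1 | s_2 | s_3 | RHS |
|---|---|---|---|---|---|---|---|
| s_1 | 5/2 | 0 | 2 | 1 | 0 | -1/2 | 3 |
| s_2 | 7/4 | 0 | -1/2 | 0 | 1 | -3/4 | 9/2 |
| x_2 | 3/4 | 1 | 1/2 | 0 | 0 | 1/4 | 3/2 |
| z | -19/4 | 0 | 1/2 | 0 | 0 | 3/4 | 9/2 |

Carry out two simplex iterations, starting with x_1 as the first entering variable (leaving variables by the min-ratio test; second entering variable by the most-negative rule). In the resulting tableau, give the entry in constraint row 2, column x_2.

1

Ratio test on column x_1 — row 1: 3/(5/2) = 6/5; row 2: (9/2)/(7/4) = 18/7; row 3: (3/2)/(3/4) = 2. Minimum is 6/5 at row 1 (s_1 leaves); pivot element 5/2.
Divide row 1 by 5/2; eliminate column x_1 from the other rows.
Second iteration: most negative z-row entry is -1/5 in column s_3, so s_3 enters.
Ratio test on column s_3 — row 1: entry -1/5 ≤ 0; row 2: entry -2/5 ≤ 0; row 3: (3/5)/(2/5) = 3/2. Minimum is 3/2 at row 3 (x_2 leaves); pivot element 2/5.
Divide row 3 by 2/5; eliminate column s_3 from the other rows.
After both pivots, the entry at constraint row 2, column x_2 is 1.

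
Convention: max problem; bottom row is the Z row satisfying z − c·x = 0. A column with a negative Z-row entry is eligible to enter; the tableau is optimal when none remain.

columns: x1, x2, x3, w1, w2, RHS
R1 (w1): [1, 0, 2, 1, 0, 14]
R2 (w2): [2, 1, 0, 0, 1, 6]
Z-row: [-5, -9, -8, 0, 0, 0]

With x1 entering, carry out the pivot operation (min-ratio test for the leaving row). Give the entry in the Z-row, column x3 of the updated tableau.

Ratio test on column x1 — row 1: 14/1 = 14; row 2: 6/2 = 3. Minimum is 3 at row 2 (w2 leaves); pivot element 2.
Divide row 2 by 2; eliminate column x1 from the other rows.
Z-row update in column x3: -8 − (-5)·0 = -8.

-8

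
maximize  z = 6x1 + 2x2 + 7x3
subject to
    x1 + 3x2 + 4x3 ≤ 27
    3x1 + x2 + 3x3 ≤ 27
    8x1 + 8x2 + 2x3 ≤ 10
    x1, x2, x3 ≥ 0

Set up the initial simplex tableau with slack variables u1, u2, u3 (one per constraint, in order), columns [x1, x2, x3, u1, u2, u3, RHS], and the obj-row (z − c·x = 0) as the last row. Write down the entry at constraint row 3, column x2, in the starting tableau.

Constraint 3 has coefficient 8 on x2.

8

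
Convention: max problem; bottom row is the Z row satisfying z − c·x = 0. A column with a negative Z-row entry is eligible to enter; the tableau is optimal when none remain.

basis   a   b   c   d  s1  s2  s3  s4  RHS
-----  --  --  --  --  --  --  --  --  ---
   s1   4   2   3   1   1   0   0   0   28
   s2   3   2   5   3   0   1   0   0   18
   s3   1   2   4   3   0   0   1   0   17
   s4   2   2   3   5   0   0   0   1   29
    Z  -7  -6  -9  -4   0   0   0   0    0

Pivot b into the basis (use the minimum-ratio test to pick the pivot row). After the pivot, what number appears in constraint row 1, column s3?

-1

Ratio test on column b — row 1: 28/2 = 14; row 2: 18/2 = 9; row 3: 17/2 = 17/2; row 4: 29/2 = 29/2. Minimum is 17/2 at row 3 (s3 leaves); pivot element 2.
Divide row 3 by 2; eliminate column b from the other rows.
Row 1 update in column s3: 0 − 2·(1/2) = -1.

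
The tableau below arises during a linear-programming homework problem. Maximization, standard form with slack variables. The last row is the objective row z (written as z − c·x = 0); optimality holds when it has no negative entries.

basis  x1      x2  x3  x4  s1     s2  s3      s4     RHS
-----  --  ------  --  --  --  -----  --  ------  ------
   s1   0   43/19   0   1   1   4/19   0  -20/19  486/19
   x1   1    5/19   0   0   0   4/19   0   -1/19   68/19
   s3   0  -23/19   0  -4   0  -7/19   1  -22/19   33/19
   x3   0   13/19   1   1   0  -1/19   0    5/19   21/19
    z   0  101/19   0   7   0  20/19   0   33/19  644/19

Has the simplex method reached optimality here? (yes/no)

Every z-row coefficient is ≥ 0, so the tableau is optimal.

yes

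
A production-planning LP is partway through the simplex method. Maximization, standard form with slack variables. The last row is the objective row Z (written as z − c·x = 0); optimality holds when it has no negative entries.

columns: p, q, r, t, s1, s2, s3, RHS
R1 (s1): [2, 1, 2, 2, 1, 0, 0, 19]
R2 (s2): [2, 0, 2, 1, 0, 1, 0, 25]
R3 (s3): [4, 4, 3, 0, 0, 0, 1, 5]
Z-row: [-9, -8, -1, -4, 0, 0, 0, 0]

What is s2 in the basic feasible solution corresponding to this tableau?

25

s2 is basic (row 2); its value is the RHS of that row, 25.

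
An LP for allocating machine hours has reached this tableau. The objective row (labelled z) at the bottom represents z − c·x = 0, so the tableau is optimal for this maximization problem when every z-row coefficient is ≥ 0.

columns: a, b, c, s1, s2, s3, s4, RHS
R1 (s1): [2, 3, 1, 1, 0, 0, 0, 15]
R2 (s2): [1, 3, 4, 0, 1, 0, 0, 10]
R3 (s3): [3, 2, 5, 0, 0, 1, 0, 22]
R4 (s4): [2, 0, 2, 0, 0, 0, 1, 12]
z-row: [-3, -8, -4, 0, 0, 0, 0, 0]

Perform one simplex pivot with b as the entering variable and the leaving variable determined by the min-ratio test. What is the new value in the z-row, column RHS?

80/3

Ratio test on column b — row 1: 15/3 = 5; row 2: 10/3 = 10/3; row 3: 22/2 = 11; row 4: entry 0 ≤ 0. Minimum is 10/3 at row 2 (s2 leaves); pivot element 3.
Divide row 2 by 3; eliminate column b from the other rows.
z-row update in column RHS: 0 − (-8)·(10/3) = 80/3.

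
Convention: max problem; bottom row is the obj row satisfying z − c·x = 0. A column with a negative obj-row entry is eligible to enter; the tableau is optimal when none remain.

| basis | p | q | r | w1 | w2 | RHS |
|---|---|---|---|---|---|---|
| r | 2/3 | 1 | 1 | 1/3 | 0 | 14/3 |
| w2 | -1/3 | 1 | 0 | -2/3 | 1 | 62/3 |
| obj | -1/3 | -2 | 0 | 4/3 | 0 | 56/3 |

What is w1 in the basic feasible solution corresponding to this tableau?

0

w1 is not in the basis, so in the current basic feasible solution w1 = 0.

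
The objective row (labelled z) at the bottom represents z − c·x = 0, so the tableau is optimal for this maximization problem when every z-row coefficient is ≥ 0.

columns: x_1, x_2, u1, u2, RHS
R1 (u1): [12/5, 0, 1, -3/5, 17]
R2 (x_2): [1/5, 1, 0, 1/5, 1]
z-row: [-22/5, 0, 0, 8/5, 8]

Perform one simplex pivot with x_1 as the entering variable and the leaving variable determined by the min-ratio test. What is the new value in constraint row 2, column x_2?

5

Ratio test on column x_1 — row 1: 17/(12/5) = 85/12; row 2: 1/(1/5) = 5. Minimum is 5 at row 2 (x_2 leaves); pivot element 1/5.
Divide row 2 by 1/5; eliminate column x_1 from the other rows.
In the new row 2, the x_2 entry is the old entry divided by the pivot: 1/(1/5) = 5.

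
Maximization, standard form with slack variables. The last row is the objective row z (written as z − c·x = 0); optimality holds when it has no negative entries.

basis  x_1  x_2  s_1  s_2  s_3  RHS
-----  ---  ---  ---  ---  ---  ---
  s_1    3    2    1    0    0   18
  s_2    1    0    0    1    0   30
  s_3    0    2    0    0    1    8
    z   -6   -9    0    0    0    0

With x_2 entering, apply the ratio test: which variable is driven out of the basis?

Column x_2 entries and ratios — s_1: 18/2 = 9; s_2: 0 ≤ 0, skip; s_3: 8/2 = 4.
Smallest ratio is 4 in the row of s_3, so s_3 leaves.

s_3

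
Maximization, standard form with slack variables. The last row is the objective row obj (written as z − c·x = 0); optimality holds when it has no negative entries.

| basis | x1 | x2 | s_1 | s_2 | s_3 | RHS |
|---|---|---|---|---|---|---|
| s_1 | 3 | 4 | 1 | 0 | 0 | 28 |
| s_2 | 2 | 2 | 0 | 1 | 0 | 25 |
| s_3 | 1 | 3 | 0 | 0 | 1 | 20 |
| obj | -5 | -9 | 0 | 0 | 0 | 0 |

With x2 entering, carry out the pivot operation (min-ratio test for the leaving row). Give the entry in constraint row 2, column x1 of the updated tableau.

Ratio test on column x2 — row 1: 28/4 = 7; row 2: 25/2 = 25/2; row 3: 20/3 = 20/3. Minimum is 20/3 at row 3 (s_3 leaves); pivot element 3.
Divide row 3 by 3; eliminate column x2 from the other rows.
Row 2 update in column x1: 2 − 2·(1/3) = 4/3.

4/3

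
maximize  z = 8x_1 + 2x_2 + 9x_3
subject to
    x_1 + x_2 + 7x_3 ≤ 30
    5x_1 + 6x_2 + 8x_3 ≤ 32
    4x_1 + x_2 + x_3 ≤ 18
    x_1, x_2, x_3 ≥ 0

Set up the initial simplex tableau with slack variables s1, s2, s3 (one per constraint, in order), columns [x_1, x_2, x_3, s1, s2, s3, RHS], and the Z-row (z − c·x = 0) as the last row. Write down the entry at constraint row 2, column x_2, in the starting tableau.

Constraint 2 has coefficient 6 on x_2.

6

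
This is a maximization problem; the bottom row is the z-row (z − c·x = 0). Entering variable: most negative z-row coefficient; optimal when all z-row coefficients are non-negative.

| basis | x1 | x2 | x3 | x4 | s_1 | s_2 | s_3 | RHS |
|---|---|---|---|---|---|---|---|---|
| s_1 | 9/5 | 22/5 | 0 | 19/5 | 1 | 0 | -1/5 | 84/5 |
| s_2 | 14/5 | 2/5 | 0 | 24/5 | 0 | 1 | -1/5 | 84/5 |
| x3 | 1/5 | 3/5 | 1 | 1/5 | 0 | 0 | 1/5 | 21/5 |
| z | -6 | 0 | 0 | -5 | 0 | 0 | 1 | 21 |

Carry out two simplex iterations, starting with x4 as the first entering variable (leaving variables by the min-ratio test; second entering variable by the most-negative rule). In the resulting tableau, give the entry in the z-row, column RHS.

57

Ratio test on column x4 — row 1: (84/5)/(19/5) = 84/19; row 2: (84/5)/(24/5) = 7/2; row 3: (21/5)/(1/5) = 21. Minimum is 7/2 at row 2 (s_2 leaves); pivot element 24/5.
Divide row 2 by 24/5; eliminate column x4 from the other rows.
Second iteration: most negative z-row entry is -37/12 in column x1, so x1 enters.
Ratio test on column x1 — row 1: entry -5/12 ≤ 0; row 2: (7/2)/(7/12) = 6; row 3: (7/2)/(1/12) = 42. Minimum is 6 at row 2 (x4 leaves); pivot element 7/12.
Divide row 2 by 7/12; eliminate column x1 from the other rows.
After both pivots, the entry at the z-row, column RHS is 57.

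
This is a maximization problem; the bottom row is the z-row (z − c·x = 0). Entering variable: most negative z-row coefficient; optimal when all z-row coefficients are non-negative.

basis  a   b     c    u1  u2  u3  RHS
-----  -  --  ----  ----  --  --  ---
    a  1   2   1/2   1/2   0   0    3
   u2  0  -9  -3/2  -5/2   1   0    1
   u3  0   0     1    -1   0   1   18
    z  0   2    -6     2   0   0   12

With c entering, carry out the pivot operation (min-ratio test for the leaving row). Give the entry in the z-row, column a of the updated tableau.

12

Ratio test on column c — row 1: 3/(1/2) = 6; row 2: entry -3/2 ≤ 0; row 3: 18/1 = 18. Minimum is 6 at row 1 (a leaves); pivot element 1/2.
Divide row 1 by 1/2; eliminate column c from the other rows.
z-row update in column a: 0 − (-6)·2 = 12.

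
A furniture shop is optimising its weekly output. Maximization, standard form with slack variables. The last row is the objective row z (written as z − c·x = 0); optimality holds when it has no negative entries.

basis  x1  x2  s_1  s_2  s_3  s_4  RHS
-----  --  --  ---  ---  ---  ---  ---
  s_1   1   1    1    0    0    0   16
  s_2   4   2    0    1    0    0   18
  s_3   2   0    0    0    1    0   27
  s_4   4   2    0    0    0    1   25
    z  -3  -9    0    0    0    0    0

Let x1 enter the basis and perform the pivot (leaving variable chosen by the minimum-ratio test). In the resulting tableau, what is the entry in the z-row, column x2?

Ratio test on column x1 — row 1: 16/1 = 16; row 2: 18/4 = 9/2; row 3: 27/2 = 27/2; row 4: 25/4 = 25/4. Minimum is 9/2 at row 2 (s_2 leaves); pivot element 4.
Divide row 2 by 4; eliminate column x1 from the other rows.
z-row update in column x2: -9 − (-3)·(1/2) = -15/2.

-15/2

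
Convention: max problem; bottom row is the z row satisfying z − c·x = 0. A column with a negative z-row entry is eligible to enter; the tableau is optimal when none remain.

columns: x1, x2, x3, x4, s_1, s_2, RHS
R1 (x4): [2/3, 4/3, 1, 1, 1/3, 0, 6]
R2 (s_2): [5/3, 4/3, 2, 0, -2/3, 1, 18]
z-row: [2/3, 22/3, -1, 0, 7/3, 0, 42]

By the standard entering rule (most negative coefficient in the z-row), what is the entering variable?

Negative z-row entries: x3: -1.
The most negative is -1 in column x3, so x3 enters.

x3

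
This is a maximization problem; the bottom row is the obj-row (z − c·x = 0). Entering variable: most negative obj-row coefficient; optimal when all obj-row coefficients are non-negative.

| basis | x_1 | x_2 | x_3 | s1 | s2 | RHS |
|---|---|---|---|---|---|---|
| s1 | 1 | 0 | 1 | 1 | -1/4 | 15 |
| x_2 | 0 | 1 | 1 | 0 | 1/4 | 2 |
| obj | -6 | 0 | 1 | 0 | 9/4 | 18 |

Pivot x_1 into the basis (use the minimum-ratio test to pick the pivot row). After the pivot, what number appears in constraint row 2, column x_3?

Ratio test on column x_1 — row 1: 15/1 = 15; row 2: entry 0 ≤ 0. Minimum is 15 at row 1 (s1 leaves); pivot element 1.
Divide row 1 by 1; eliminate column x_1 from the other rows.
Row 2 update in column x_3: 1 − 0·1 = 1.

1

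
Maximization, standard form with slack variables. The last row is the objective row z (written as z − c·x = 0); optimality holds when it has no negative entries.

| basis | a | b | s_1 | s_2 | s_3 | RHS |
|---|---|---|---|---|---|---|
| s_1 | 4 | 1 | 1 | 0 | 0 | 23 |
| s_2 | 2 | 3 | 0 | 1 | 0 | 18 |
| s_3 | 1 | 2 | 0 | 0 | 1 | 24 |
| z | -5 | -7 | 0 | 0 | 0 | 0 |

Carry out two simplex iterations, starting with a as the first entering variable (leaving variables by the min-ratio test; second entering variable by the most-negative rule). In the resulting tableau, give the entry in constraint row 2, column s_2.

2/5

Ratio test on column a — row 1: 23/4 = 23/4; row 2: 18/2 = 9; row 3: 24/1 = 24. Minimum is 23/4 at row 1 (s_1 leaves); pivot element 4.
Divide row 1 by 4; eliminate column a from the other rows.
Second iteration: most negative z-row entry is -23/4 in column b, so b enters.
Ratio test on column b — row 1: (23/4)/(1/4) = 23; row 2: (13/2)/(5/2) = 13/5; row 3: (73/4)/(7/4) = 73/7. Minimum is 13/5 at row 2 (s_2 leaves); pivot element 5/2.
Divide row 2 by 5/2; eliminate column b from the other rows.
After both pivots, the entry at constraint row 2, column s_2 is 2/5.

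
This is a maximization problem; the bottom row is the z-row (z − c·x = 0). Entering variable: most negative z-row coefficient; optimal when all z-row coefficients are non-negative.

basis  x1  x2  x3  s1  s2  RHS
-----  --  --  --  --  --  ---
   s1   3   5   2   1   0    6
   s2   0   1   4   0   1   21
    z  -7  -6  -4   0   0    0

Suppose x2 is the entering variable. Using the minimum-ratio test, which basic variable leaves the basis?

Column x2 entries and ratios — s1: 6/5 = 6/5; s2: 21/1 = 21.
Smallest ratio is 6/5 in the row of s1, so s1 leaves.

s1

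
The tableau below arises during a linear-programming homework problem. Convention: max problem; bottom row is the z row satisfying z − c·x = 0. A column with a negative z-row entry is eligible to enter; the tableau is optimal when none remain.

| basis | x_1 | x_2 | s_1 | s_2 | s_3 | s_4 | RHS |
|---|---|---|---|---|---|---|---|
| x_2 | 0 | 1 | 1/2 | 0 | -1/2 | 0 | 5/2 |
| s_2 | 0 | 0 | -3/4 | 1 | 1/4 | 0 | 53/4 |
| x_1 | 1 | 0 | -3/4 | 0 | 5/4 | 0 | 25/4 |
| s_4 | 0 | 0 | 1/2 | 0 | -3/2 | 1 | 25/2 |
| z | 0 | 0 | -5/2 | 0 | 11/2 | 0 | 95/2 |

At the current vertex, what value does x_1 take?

x_1 is basic (row 3); its value is the RHS of that row, 25/4.

25/4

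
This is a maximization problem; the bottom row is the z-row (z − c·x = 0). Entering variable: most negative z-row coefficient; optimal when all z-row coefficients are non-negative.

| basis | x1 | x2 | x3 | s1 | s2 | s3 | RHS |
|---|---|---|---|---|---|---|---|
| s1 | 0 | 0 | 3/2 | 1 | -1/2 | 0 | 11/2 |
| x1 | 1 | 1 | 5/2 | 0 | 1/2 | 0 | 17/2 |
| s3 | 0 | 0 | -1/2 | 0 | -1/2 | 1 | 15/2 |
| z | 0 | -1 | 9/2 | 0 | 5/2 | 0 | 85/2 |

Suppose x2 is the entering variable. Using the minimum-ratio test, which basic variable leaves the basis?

x1

Column x2 entries and ratios — s1: 0 ≤ 0, skip; x1: (17/2)/1 = 17/2; s3: 0 ≤ 0, skip.
Smallest ratio is 17/2 in the row of x1, so x1 leaves.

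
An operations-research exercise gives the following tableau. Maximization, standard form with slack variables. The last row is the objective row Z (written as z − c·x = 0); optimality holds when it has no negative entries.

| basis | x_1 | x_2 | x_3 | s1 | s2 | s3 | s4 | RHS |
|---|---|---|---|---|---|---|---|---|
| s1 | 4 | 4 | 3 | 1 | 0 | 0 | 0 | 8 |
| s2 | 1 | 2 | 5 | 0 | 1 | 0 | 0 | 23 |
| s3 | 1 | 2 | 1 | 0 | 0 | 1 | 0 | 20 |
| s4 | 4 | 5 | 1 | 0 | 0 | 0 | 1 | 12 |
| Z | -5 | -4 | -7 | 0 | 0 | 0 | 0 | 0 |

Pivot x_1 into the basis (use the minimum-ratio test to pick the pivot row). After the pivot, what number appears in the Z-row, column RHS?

Ratio test on column x_1 — row 1: 8/4 = 2; row 2: 23/1 = 23; row 3: 20/1 = 20; row 4: 12/4 = 3. Minimum is 2 at row 1 (s1 leaves); pivot element 4.
Divide row 1 by 4; eliminate column x_1 from the other rows.
Z-row update in column RHS: 0 − (-5)·2 = 10.

10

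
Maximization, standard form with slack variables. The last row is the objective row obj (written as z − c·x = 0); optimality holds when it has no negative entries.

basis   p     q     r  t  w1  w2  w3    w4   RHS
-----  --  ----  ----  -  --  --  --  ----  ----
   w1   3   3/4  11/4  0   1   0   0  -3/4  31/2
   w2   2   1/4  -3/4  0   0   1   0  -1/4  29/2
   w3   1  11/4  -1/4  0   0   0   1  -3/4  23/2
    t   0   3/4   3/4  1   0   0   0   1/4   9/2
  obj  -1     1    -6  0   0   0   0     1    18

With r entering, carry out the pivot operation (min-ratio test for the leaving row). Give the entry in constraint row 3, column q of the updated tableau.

31/11

Ratio test on column r — row 1: (31/2)/(11/4) = 62/11; row 2: entry -3/4 ≤ 0; row 3: entry -1/4 ≤ 0; row 4: (9/2)/(3/4) = 6. Minimum is 62/11 at row 1 (w1 leaves); pivot element 11/4.
Divide row 1 by 11/4; eliminate column r from the other rows.
Row 3 update in column q: 11/4 − (-1/4)·(3/11) = 31/11.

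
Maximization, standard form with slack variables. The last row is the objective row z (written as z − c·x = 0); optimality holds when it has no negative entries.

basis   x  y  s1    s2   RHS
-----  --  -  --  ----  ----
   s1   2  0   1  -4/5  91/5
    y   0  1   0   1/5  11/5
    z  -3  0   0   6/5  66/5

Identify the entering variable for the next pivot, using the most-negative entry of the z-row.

x

Negative z-row entries: x: -3.
The most negative is -3 in column x, so x enters.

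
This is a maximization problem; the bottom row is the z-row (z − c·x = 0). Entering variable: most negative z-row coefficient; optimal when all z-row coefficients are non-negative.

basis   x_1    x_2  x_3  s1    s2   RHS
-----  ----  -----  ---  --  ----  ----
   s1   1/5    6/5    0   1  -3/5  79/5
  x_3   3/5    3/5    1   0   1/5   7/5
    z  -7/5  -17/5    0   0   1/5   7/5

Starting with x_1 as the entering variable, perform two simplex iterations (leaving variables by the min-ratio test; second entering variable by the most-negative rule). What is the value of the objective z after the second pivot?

Ratio test on column x_1 — row 1: (79/5)/(1/5) = 79; row 2: (7/5)/(3/5) = 7/3. Minimum is 7/3 at row 2 (x_3 leaves); pivot element 3/5.
Pivot on row 2; the z-row RHS becomes 7/5 − (-7/5)·(7/3) = 14/3.
Next entering variable (most negative z-row entry -2): x_2.
Ratio test on column x_2 — row 1: (46/3)/1 = 46/3; row 2: (7/3)/1 = 7/3. Minimum is 7/3 at row 2 (x_1 leaves); pivot element 1.
After the second pivot the z-row RHS is 14/3 − (-2)·(7/3) = 28/3.

28/3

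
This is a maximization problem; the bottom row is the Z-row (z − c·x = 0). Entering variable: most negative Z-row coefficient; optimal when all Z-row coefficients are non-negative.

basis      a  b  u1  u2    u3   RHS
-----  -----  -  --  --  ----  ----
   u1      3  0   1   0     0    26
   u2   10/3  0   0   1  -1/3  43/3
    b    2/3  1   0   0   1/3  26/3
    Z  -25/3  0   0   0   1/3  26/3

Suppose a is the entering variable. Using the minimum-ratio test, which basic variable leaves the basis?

u2

Column a entries and ratios — u1: 26/3 = 26/3; u2: (43/3)/(10/3) = 43/10; b: (26/3)/(2/3) = 13.
Smallest ratio is 43/10 in the row of u2, so u2 leaves.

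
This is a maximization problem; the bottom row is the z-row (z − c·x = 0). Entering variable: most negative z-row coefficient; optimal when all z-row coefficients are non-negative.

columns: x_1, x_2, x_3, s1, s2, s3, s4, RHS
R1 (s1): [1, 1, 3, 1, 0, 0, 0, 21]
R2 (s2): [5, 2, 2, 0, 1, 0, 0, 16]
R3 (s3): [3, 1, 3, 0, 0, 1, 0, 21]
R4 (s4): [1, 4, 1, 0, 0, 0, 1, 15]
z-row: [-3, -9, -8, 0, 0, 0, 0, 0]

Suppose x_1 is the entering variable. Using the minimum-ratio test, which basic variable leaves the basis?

s2

Column x_1 entries and ratios — s1: 21/1 = 21; s2: 16/5 = 16/5; s3: 21/3 = 7; s4: 15/1 = 15.
Smallest ratio is 16/5 in the row of s2, so s2 leaves.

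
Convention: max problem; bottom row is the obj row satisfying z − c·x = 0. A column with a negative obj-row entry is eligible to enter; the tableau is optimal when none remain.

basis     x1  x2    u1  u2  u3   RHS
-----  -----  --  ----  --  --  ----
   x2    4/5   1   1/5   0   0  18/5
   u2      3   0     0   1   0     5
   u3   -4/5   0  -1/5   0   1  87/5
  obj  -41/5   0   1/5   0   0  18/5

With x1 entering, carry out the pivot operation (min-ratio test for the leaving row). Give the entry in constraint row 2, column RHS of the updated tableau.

Ratio test on column x1 — row 1: (18/5)/(4/5) = 9/2; row 2: 5/3 = 5/3; row 3: entry -4/5 ≤ 0. Minimum is 5/3 at row 2 (u2 leaves); pivot element 3.
Divide row 2 by 3; eliminate column x1 from the other rows.
In the new row 2, the RHS entry is the old entry divided by the pivot: 5/3 = 5/3.

5/3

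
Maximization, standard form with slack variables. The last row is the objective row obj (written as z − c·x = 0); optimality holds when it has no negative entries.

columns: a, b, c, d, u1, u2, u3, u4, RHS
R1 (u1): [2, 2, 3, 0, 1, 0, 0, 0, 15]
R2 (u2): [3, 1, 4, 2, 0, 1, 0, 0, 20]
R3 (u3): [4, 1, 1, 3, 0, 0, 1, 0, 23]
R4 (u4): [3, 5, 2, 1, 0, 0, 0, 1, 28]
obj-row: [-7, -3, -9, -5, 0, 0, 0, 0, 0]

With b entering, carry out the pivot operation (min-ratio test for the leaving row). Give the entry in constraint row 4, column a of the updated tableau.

Ratio test on column b — row 1: 15/2 = 15/2; row 2: 20/1 = 20; row 3: 23/1 = 23; row 4: 28/5 = 28/5. Minimum is 28/5 at row 4 (u4 leaves); pivot element 5.
Divide row 4 by 5; eliminate column b from the other rows.
In the new row 4, the a entry is the old entry divided by the pivot: 3/5 = 3/5.

3/5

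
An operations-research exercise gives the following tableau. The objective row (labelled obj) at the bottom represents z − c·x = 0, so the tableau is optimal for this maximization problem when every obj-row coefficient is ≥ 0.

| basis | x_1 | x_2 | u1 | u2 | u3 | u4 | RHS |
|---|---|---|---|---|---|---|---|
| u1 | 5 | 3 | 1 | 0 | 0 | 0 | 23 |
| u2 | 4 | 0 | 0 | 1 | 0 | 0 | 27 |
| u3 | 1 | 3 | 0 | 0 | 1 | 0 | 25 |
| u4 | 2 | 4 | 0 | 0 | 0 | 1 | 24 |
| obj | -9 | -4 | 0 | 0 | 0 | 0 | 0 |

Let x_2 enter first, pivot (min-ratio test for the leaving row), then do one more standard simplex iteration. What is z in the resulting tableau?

Ratio test on column x_2 — row 1: 23/3 = 23/3; row 2: entry 0 ≤ 0; row 3: 25/3 = 25/3; row 4: 24/4 = 6. Minimum is 6 at row 4 (u4 leaves); pivot element 4.
Pivot on row 4; the obj-row RHS becomes 0 − (-4)·6 = 24.
Next entering variable (most negative obj-row entry -7): x_1.
Ratio test on column x_1 — row 1: 5/(7/2) = 10/7; row 2: 27/4 = 27/4; row 3: entry -1/2 ≤ 0; row 4: 6/(1/2) = 12. Minimum is 10/7 at row 1 (u1 leaves); pivot element 7/2.
After the second pivot the obj-row RHS is 24 − (-7)·(10/7) = 34.

34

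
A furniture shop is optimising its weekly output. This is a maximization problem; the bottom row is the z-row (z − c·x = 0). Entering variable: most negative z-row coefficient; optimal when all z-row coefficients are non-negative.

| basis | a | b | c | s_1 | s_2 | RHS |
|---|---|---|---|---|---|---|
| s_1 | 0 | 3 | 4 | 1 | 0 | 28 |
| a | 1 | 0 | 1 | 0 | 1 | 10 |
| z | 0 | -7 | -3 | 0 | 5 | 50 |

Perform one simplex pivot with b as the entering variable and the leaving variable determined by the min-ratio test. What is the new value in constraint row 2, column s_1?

Ratio test on column b — row 1: 28/3 = 28/3; row 2: entry 0 ≤ 0. Minimum is 28/3 at row 1 (s_1 leaves); pivot element 3.
Divide row 1 by 3; eliminate column b from the other rows.
Row 2 update in column s_1: 0 − 0·(1/3) = 0.

0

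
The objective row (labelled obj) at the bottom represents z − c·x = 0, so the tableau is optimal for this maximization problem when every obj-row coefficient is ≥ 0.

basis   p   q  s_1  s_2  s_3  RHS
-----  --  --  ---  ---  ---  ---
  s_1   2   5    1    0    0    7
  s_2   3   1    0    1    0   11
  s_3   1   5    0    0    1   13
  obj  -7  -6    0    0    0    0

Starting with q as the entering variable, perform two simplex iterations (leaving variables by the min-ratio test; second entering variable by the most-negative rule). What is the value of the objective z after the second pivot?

Ratio test on column q — row 1: 7/5 = 7/5; row 2: 11/1 = 11; row 3: 13/5 = 13/5. Minimum is 7/5 at row 1 (s_1 leaves); pivot element 5.
Pivot on row 1; the obj-row RHS becomes 0 − (-6)·(7/5) = 42/5.
Next entering variable (most negative obj-row entry -23/5): p.
Ratio test on column p — row 1: (7/5)/(2/5) = 7/2; row 2: (48/5)/(13/5) = 48/13; row 3: entry -1 ≤ 0. Minimum is 7/2 at row 1 (q leaves); pivot element 2/5.
After the second pivot the obj-row RHS is 42/5 − (-23/5)·(7/2) = 49/2.

49/2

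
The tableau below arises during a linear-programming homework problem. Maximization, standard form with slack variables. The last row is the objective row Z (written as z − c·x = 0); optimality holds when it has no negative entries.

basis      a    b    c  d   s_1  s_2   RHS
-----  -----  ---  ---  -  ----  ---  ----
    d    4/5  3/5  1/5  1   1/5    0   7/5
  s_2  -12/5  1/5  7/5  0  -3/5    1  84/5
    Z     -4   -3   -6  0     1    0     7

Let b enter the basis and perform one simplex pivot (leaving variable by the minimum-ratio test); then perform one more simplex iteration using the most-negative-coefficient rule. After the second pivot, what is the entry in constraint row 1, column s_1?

1

Ratio test on column b — row 1: (7/5)/(3/5) = 7/3; row 2: (84/5)/(1/5) = 84. Minimum is 7/3 at row 1 (d leaves); pivot element 3/5.
Divide row 1 by 3/5; eliminate column b from the other rows.
Second iteration: most negative Z-row entry is -5 in column c, so c enters.
Ratio test on column c — row 1: (7/3)/(1/3) = 7; row 2: (49/3)/(4/3) = 49/4. Minimum is 7 at row 1 (b leaves); pivot element 1/3.
Divide row 1 by 1/3; eliminate column c from the other rows.
After both pivots, the entry at constraint row 1, column s_1 is 1.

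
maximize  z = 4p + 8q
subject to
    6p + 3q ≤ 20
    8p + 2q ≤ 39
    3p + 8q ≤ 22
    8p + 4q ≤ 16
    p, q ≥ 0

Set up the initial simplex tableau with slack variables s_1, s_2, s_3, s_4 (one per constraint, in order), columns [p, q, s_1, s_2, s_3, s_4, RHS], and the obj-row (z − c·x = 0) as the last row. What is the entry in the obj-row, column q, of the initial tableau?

-8

The obj-row carries the negated objective coefficients: the q entry is -8.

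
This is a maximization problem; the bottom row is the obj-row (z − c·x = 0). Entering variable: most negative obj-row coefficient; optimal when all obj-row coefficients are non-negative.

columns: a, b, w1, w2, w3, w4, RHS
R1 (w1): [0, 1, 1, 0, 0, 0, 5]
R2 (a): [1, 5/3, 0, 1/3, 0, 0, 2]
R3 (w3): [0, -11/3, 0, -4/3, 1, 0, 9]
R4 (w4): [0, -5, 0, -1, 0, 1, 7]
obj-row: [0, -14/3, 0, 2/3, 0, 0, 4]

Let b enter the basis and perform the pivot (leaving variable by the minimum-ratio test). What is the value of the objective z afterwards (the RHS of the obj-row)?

Ratio test on column b — row 1: 5/1 = 5; row 2: 2/(5/3) = 6/5; row 3: entry -11/3 ≤ 0; row 4: entry -5 ≤ 0. Minimum is 6/5 at row 2 (a leaves); pivot element 5/3.
Pivot on row 2; the obj-row RHS becomes 4 − (-14/3)·(6/5) = 48/5.

48/5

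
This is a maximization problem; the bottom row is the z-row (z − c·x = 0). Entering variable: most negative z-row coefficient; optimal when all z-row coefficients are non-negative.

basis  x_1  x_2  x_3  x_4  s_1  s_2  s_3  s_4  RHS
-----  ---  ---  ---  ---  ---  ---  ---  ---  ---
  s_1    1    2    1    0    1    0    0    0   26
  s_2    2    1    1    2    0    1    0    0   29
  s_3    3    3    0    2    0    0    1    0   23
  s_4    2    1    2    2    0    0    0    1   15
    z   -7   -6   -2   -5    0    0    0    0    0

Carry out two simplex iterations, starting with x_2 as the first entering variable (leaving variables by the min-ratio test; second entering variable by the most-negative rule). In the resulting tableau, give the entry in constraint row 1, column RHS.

7

Ratio test on column x_2 — row 1: 26/2 = 13; row 2: 29/1 = 29; row 3: 23/3 = 23/3; row 4: 15/1 = 15. Minimum is 23/3 at row 3 (s_3 leaves); pivot element 3.
Divide row 3 by 3; eliminate column x_2 from the other rows.
Second iteration: most negative z-row entry is -2 in column x_3, so x_3 enters.
Ratio test on column x_3 — row 1: (32/3)/1 = 32/3; row 2: (64/3)/1 = 64/3; row 3: entry 0 ≤ 0; row 4: (22/3)/2 = 11/3. Minimum is 11/3 at row 4 (s_4 leaves); pivot element 2.
Divide row 4 by 2; eliminate column x_3 from the other rows.
After both pivots, the entry at constraint row 1, column RHS is 7.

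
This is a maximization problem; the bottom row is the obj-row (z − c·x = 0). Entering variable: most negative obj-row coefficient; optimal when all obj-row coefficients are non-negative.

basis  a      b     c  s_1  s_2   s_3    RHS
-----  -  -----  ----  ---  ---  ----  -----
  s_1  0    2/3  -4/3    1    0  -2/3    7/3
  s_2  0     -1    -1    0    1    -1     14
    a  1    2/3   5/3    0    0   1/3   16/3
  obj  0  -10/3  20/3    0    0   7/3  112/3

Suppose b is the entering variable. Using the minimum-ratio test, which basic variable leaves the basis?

Column b entries and ratios — s_1: (7/3)/(2/3) = 7/2; s_2: -1 ≤ 0, skip; a: (16/3)/(2/3) = 8.
Smallest ratio is 7/2 in the row of s_1, so s_1 leaves.

s_1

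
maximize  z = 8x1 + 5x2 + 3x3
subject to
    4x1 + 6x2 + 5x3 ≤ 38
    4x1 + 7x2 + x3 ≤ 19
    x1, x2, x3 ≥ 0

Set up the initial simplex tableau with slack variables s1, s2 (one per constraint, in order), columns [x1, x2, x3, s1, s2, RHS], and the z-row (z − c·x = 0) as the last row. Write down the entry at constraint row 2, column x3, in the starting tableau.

Constraint 2 has coefficient 1 on x3.

1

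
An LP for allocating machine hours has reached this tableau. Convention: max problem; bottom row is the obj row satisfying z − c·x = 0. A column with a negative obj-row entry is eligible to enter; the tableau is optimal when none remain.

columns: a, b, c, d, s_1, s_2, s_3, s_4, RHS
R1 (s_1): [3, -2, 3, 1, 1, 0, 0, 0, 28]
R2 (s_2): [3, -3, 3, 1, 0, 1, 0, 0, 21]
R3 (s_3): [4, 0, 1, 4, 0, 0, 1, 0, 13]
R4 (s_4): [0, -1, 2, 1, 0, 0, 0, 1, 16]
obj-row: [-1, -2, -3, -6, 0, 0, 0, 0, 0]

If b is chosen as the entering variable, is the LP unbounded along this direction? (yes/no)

yes

Every constraint-row entry in column b is ≤ 0, so increasing b is unbounded.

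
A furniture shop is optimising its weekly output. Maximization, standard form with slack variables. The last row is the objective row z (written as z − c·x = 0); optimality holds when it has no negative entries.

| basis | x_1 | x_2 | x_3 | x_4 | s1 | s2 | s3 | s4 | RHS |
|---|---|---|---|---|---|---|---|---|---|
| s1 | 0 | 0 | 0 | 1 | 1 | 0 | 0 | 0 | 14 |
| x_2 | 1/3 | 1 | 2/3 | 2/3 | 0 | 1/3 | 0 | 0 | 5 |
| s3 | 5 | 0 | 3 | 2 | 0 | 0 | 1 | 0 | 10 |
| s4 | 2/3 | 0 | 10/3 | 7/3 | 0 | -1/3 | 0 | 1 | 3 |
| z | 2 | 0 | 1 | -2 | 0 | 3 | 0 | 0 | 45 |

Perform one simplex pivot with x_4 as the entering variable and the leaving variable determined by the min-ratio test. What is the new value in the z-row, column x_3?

27/7

Ratio test on column x_4 — row 1: 14/1 = 14; row 2: 5/(2/3) = 15/2; row 3: 10/2 = 5; row 4: 3/(7/3) = 9/7. Minimum is 9/7 at row 4 (s4 leaves); pivot element 7/3.
Divide row 4 by 7/3; eliminate column x_4 from the other rows.
z-row update in column x_3: 1 − (-2)·(10/7) = 27/7.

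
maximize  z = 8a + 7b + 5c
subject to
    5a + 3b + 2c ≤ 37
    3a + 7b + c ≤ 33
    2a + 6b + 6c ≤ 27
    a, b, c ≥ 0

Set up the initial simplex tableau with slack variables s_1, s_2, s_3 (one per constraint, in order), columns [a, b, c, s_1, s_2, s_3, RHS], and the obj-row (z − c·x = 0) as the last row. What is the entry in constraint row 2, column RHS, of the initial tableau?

The RHS of constraint 2 is b_2 = 33.

33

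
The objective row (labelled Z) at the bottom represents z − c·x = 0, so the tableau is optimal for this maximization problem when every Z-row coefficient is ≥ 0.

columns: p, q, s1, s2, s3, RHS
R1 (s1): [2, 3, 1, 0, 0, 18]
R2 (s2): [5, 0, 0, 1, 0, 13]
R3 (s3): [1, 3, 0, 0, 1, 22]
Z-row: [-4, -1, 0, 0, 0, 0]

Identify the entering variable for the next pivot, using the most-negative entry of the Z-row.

Negative Z-row entries: p: -4, q: -1.
The most negative is -4 in column p, so p enters.

p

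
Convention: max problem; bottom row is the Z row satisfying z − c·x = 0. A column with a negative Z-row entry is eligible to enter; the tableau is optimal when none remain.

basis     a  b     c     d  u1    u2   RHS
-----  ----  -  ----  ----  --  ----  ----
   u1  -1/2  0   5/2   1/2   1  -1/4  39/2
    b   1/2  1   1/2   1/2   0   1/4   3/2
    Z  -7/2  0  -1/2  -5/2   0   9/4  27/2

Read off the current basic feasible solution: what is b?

3/2

b is basic (row 2); its value is the RHS of that row, 3/2.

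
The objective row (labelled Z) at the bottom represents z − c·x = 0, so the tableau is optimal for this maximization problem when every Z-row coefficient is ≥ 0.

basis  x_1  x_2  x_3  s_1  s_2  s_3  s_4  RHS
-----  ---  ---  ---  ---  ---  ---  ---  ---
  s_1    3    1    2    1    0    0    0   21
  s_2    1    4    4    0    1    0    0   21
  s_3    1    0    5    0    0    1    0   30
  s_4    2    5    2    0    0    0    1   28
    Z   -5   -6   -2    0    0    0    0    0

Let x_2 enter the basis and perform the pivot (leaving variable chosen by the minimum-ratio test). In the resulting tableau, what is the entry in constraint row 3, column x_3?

5

Ratio test on column x_2 — row 1: 21/1 = 21; row 2: 21/4 = 21/4; row 3: entry 0 ≤ 0; row 4: 28/5 = 28/5. Minimum is 21/4 at row 2 (s_2 leaves); pivot element 4.
Divide row 2 by 4; eliminate column x_2 from the other rows.
Row 3 update in column x_3: 5 − 0·1 = 5.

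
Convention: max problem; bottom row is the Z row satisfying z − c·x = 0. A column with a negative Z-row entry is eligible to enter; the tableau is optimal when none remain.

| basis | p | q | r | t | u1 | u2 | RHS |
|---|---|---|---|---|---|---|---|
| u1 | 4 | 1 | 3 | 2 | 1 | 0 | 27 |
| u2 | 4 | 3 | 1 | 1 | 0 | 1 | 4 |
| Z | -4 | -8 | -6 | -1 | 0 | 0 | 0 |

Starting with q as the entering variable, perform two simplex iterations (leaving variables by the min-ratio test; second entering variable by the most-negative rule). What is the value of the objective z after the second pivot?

24

Ratio test on column q — row 1: 27/1 = 27; row 2: 4/3 = 4/3. Minimum is 4/3 at row 2 (u2 leaves); pivot element 3.
Pivot on row 2; the Z-row RHS becomes 0 − (-8)·(4/3) = 32/3.
Next entering variable (most negative Z-row entry -10/3): r.
Ratio test on column r — row 1: (77/3)/(8/3) = 77/8; row 2: (4/3)/(1/3) = 4. Minimum is 4 at row 2 (q leaves); pivot element 1/3.
After the second pivot the Z-row RHS is 32/3 − (-10/3)·4 = 24.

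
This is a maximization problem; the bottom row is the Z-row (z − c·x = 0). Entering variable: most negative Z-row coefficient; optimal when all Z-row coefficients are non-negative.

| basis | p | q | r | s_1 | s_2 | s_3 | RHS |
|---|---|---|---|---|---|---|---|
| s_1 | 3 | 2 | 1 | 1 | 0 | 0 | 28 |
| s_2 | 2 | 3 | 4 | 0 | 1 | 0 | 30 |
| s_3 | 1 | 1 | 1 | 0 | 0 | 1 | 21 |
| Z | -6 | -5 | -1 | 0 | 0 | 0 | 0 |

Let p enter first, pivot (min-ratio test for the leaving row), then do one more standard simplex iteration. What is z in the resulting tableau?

314/5

Ratio test on column p — row 1: 28/3 = 28/3; row 2: 30/2 = 15; row 3: 21/1 = 21. Minimum is 28/3 at row 1 (s_1 leaves); pivot element 3.
Pivot on row 1; the Z-row RHS becomes 0 − (-6)·(28/3) = 56.
Next entering variable (most negative Z-row entry -1): q.
Ratio test on column q — row 1: (28/3)/(2/3) = 14; row 2: (34/3)/(5/3) = 34/5; row 3: (35/3)/(1/3) = 35. Minimum is 34/5 at row 2 (s_2 leaves); pivot element 5/3.
After the second pivot the Z-row RHS is 56 − (-1)·(34/5) = 314/5.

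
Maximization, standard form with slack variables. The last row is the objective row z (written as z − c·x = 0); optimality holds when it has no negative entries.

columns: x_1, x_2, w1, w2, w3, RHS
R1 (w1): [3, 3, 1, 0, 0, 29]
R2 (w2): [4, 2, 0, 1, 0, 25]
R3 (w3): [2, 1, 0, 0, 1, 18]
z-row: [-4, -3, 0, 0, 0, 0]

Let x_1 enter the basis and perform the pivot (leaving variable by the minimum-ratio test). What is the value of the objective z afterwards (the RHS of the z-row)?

Ratio test on column x_1 — row 1: 29/3 = 29/3; row 2: 25/4 = 25/4; row 3: 18/2 = 9. Minimum is 25/4 at row 2 (w2 leaves); pivot element 4.
Pivot on row 2; the z-row RHS becomes 0 − (-4)·(25/4) = 25.

25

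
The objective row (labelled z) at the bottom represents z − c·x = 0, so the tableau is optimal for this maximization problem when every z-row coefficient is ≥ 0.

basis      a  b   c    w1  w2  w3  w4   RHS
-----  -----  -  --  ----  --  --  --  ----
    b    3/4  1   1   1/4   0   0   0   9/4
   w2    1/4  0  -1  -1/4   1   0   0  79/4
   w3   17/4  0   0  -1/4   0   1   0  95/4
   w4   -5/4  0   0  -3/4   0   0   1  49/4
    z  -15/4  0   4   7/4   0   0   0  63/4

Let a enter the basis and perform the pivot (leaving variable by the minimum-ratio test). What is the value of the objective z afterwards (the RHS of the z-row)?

27

Ratio test on column a — row 1: (9/4)/(3/4) = 3; row 2: (79/4)/(1/4) = 79; row 3: (95/4)/(17/4) = 95/17; row 4: entry -5/4 ≤ 0. Minimum is 3 at row 1 (b leaves); pivot element 3/4.
Pivot on row 1; the z-row RHS becomes 63/4 − (-15/4)·3 = 27.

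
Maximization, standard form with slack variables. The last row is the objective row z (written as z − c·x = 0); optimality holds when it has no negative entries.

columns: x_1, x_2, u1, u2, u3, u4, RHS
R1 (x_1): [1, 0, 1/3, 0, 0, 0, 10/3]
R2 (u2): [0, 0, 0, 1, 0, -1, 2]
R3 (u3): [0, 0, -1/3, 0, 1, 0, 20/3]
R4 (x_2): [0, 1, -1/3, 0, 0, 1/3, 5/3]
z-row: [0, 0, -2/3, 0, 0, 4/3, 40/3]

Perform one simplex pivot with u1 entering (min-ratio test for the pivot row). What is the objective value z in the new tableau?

Ratio test on column u1 — row 1: (10/3)/(1/3) = 10; row 2: entry 0 ≤ 0; row 3: entry -1/3 ≤ 0; row 4: entry -1/3 ≤ 0. Minimum is 10 at row 1 (x_1 leaves); pivot element 1/3.
Pivot on row 1; the z-row RHS becomes 40/3 − (-2/3)·10 = 20.

20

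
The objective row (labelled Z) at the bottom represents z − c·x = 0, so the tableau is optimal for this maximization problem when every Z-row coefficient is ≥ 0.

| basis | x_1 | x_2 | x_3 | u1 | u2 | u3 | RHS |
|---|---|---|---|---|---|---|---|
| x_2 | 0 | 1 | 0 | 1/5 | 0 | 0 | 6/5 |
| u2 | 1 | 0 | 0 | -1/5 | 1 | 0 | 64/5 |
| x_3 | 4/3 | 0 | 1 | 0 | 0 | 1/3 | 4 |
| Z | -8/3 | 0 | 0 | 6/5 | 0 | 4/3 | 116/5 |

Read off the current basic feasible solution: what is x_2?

6/5

x_2 is basic (row 1); its value is the RHS of that row, 6/5.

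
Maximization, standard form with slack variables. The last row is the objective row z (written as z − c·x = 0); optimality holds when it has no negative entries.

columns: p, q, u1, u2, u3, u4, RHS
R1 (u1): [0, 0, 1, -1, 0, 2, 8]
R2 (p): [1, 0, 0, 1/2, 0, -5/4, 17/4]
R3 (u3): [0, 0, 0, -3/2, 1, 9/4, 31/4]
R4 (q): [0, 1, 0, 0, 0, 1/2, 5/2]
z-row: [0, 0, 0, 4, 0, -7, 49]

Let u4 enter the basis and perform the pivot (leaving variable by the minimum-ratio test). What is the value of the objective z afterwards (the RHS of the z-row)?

658/9

Ratio test on column u4 — row 1: 8/2 = 4; row 2: entry -5/4 ≤ 0; row 3: (31/4)/(9/4) = 31/9; row 4: (5/2)/(1/2) = 5. Minimum is 31/9 at row 3 (u3 leaves); pivot element 9/4.
Pivot on row 3; the z-row RHS becomes 49 − (-7)·(31/9) = 658/9.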